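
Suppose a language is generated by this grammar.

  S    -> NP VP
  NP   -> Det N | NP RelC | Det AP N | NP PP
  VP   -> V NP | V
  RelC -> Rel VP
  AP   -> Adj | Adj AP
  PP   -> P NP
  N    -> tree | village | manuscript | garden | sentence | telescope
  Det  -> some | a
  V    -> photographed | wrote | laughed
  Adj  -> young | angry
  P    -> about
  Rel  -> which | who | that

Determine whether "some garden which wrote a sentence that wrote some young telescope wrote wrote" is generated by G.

Ungrammatical

For S → NP VP, every NP-prefix leaves a non-VP remainder: after 'some garden' the remainder is not a VP; after 'some garden which wrote' the remainder is not a VP; after 'some garden which wrote a sentence' the remainder is not a VP (and 2 more).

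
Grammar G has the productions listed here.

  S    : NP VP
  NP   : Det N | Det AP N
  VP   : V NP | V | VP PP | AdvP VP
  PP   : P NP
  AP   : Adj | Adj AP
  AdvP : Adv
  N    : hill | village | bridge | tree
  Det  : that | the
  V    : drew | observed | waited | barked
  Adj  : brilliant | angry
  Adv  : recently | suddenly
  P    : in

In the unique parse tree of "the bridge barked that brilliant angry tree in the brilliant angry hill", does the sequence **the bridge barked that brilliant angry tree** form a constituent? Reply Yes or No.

No

[S [NP [Det the] [N bridge]] [VP [VP [V barked] [NP [Det that] [AP [Adj brilliant] [AP [Adj angry]]] [N tree]]] [PP [P in] [NP [Det the] [AP [Adj brilliant] [AP [Adj angry]]] [N hill]]]]]
The smallest constituent containing 'the bridge barked that brilliant angry tree' is the S spanning 'the bridge barked that brilliant angry tree in the brilliant angry hill'; no single node in the tree dominates exactly the given words.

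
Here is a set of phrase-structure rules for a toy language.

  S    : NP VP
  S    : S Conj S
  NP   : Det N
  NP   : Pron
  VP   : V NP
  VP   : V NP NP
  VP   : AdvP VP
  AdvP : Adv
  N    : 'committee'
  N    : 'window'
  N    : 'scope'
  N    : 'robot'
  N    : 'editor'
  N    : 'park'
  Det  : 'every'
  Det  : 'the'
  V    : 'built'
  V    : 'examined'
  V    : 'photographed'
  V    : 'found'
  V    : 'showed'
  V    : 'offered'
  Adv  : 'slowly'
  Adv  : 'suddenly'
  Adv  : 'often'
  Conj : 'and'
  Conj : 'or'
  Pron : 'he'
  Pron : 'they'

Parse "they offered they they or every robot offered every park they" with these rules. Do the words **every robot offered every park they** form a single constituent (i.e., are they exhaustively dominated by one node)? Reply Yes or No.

Yes

[S [S [NP [Pron they]] [VP [V offered] [NP [Pron they]] [NP [Pron they]]]] [Conj or] [S [NP [Det every] [N robot]] [VP [V offered] [NP [Det every] [N park]] [NP [Pron they]]]]]
The words 'every robot offered every park they' are exhaustively dominated by a single S node (built by S → NP VP), so they form a constituent.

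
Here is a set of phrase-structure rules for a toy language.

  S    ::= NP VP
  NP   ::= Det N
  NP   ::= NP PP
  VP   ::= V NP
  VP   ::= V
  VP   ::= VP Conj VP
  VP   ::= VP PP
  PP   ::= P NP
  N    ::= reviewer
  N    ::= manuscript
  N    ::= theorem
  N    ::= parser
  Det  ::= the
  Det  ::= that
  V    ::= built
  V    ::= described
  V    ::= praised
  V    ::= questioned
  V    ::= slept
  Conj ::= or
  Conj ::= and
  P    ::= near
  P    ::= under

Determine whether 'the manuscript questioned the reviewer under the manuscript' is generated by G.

[S [NP [Det the] [N manuscript]] [VP [V questioned] [NP [NP [Det the] [N reviewer]] [PP [P under] [NP [Det the] [N manuscript]]]]]]
The bracketing above is licensed at every node by one of the given productions, with S at the root.

Grammatical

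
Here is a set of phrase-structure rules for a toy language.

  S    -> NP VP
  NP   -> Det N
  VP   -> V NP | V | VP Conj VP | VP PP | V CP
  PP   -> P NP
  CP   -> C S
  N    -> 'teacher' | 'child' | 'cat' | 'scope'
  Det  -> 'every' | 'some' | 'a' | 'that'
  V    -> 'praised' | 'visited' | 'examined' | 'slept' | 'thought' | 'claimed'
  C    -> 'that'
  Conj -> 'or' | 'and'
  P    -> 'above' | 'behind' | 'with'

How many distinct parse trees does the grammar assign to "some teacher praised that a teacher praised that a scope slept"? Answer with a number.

[S [NP [Det some] [N teacher]] [VP [V praised] [CP [C that] [S [NP [Det a] [N teacher]] [VP [V praised] [CP [C that] [S [NP [Det a] [N scope]] [VP [V slept]]]]]]]]]
No rule offers an alternative attachment or grouping for any span, so this is the only derivation.

1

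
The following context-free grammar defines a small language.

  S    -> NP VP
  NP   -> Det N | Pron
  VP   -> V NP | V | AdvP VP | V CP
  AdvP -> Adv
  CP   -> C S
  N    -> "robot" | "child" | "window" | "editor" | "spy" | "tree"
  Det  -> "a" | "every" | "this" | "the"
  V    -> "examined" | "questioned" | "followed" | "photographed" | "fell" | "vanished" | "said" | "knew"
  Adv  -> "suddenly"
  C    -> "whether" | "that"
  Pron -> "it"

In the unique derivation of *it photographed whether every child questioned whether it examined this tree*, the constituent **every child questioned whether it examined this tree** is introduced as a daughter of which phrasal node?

CP

[S [NP [Pron it]] [VP [V photographed] [CP [C whether] [S [NP [Det every] [N child]] [VP [V questioned] [CP [C whether] [S [NP [Pron it]] [VP [V examined] [NP [Det this] [N tree]]]]]]]]]]
The span 'every child questioned whether it examined this tree' is the S node built by S → NP VP.
Its mother is the CP built by CP → C S.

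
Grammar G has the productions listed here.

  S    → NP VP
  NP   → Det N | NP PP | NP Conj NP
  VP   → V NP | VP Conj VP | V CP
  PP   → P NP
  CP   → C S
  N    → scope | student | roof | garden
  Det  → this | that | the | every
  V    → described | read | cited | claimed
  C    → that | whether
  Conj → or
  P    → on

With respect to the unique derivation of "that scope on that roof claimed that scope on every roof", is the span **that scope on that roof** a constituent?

Yes

[S [NP [NP [Det that] [N scope]] [PP [P on] [NP [Det that] [N roof]]]] [VP [V claimed] [NP [NP [Det that] [N scope]] [PP [P on] [NP [Det every] [N roof]]]]]]
The words 'that scope on that roof' are exhaustively dominated by a single NP node (built by NP → NP PP), so they form a constituent.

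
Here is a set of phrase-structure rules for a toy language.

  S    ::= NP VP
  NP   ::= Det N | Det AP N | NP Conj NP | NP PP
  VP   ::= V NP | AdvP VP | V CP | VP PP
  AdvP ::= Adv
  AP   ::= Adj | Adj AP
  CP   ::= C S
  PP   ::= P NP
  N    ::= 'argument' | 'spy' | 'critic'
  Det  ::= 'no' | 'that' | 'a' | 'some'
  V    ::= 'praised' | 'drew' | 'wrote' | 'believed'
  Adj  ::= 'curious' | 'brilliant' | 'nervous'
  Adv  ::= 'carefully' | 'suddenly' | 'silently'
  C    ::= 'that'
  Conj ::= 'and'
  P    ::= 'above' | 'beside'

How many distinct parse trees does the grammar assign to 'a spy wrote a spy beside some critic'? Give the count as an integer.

The two bracketings:
[S [NP [Det a] [N spy]] [VP [V wrote] [NP [NP [Det a] [N spy]] [PP [P beside] [NP [Det some] [N critic]]]]]]
[S [NP [Det a] [N spy]] [VP [VP [V wrote] [NP [Det a] [N spy]]] [PP [P beside] [NP [Det some] [N critic]]]]]
The difference turns on whether NP → NP PP is used at the relevant span, versus an alternative expansion of NP.

2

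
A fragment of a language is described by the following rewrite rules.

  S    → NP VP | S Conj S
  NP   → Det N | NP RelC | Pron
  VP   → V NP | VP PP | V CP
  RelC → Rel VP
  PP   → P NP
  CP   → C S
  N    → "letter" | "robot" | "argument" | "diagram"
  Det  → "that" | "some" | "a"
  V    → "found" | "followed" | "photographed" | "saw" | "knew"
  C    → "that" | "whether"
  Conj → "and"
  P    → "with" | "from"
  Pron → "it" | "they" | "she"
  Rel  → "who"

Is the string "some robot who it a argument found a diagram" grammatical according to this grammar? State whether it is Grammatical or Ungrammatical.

A Rel word can never sit immediately before a Pron word in any string this grammar generates, so the substring 'who it' rules out a derivation.

Ungrammatical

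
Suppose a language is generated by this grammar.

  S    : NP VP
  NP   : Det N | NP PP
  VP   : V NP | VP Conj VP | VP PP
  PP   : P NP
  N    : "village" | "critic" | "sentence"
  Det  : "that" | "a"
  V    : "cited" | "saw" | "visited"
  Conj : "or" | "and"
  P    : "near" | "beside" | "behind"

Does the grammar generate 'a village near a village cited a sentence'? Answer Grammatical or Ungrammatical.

[S [NP [NP [Det a] [N village]] [PP [P near] [NP [Det a] [N village]]]] [VP [V cited] [NP [Det a] [N sentence]]]]
Each bracket corresponds to one application of a listed rule, so the string is derivable from S.

Grammatical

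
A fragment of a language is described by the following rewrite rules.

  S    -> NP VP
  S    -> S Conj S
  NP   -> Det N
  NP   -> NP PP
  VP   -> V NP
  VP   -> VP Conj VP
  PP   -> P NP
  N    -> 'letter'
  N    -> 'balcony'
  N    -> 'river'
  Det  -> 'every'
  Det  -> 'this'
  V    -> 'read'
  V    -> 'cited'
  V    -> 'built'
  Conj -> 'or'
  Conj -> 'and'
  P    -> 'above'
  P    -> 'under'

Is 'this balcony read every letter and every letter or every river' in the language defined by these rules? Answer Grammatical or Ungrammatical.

Ungrammatical

For S → NP VP, the only prefix that parses as NP is 'this balcony', but the remainder 'read every letter and every letter or every river' is not a VP under these rules. The alternative S rule S → S Conj S likewise has no satisfying split.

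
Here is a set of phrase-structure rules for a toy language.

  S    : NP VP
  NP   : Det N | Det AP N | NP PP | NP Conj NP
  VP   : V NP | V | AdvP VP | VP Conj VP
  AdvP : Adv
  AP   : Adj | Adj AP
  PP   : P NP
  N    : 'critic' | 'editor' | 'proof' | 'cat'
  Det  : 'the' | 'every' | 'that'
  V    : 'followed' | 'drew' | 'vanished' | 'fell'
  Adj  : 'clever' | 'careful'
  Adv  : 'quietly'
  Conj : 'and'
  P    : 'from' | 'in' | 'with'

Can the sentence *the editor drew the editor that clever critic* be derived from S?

An N word can never sit immediately before a Det word in any string this grammar generates, so the substring 'editor that' rules out a derivation.

Ungrammatical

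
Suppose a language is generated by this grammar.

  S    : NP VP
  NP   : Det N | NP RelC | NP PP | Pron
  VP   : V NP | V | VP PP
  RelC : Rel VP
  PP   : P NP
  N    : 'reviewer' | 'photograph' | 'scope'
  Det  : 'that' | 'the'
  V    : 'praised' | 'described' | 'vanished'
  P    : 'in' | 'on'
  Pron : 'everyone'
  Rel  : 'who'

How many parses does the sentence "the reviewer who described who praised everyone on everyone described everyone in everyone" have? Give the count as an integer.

6

Two of the 6 distinct bracketings:
[S [NP [NP [NP [Det the] [N reviewer]] [RelC [Rel who] [VP [V described]]]] [RelC [Rel who] [VP [V praised] [NP [NP [Pron everyone]] [PP [P on] [NP [Pron everyone]]]]]]] [VP [V described] [NP [NP [Pron everyone]] [PP [P in] [NP [Pron everyone]]]]]]
[S [NP [NP [NP [Det the] [N reviewer]] [RelC [Rel who] [VP [V described]]]] [RelC [Rel who] [VP [V praised] [NP [NP [Pron everyone]] [PP [P on] [NP [Pron everyone]]]]]]] [VP [VP [V described] [NP [Pron everyone]]] [PP [P in] [NP [Pron everyone]]]]]
The difference turns on whether VP → VP PP is used at the relevant span, versus an alternative expansion of VP.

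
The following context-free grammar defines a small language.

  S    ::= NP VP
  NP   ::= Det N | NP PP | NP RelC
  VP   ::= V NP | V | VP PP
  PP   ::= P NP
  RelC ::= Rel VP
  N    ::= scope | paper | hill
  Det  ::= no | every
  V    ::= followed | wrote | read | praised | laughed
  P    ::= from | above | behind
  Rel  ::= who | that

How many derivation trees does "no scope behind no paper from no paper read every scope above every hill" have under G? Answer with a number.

4

Two of the 4 distinct bracketings:
[S [NP [NP [Det no] [N scope]] [PP [P behind] [NP [NP [Det no] [N paper]] [PP [P from] [NP [Det no] [N paper]]]]]] [VP [V read] [NP [NP [Det every] [N scope]] [PP [P above] [NP [Det every] [N hill]]]]]]
[S [NP [NP [Det no] [N scope]] [PP [P behind] [NP [NP [Det no] [N paper]] [PP [P from] [NP [Det no] [N paper]]]]]] [VP [VP [V read] [NP [Det every] [N scope]]] [PP [P above] [NP [Det every] [N hill]]]]]
The difference turns on whether VP → VP PP is used at the relevant span, versus an alternative expansion of VP.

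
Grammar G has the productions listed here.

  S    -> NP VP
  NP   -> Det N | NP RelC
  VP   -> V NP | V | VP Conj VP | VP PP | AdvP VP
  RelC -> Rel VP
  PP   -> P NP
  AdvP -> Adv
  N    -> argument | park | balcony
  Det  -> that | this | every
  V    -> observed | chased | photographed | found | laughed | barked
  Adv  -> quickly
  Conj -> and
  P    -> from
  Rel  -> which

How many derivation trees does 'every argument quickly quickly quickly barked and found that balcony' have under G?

Two of the 4 distinct bracketings:
[S [NP [Det every] [N argument]] [VP [VP [AdvP [Adv quickly]] [VP [AdvP [Adv quickly]] [VP [AdvP [Adv quickly]] [VP [V barked]]]]] [Conj and] [VP [V found] [NP [Det that] [N balcony]]]]]
[S [NP [Det every] [N argument]] [VP [AdvP [Adv quickly]] [VP [VP [AdvP [Adv quickly]] [VP [AdvP [Adv quickly]] [VP [V barked]]]] [Conj and] [VP [V found] [NP [Det that] [N balcony]]]]]]
The trees differ in how a recursive rule is bracketed over the same span.

4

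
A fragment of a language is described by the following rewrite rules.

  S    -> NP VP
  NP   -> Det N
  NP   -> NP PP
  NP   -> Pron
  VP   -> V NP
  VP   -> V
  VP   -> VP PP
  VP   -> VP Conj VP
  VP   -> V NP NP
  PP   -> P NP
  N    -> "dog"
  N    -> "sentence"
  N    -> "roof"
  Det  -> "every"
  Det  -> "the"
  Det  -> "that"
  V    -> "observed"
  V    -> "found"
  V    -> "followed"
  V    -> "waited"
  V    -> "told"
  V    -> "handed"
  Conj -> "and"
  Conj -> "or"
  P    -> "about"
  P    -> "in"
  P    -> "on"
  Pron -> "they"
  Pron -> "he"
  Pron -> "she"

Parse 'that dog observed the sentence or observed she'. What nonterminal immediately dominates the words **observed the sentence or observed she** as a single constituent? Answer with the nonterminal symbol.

VP

S
  NP
    Det: that
    N: dog
  VP
    VP
      V: observed
      NP
        Det: the
        N: sentence
    Conj: or
    VP
      V: observed
      NP
        Pron: she
The span 'observed the sentence or observed she' is the VP node built by VP → VP Conj VP.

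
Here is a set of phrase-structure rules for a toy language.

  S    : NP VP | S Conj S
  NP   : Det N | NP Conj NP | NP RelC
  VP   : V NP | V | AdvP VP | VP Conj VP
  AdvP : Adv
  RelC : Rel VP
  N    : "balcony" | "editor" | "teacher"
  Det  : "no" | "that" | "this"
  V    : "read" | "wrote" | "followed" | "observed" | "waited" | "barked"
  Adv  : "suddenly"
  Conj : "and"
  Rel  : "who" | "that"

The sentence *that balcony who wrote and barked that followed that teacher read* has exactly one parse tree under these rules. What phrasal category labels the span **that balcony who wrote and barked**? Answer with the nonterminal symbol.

[S [NP [NP [NP [Det that] [N balcony]] [RelC [Rel who] [VP [VP [V wrote]] [Conj and] [VP [V barked]]]]] [RelC [Rel that] [VP [V followed] [NP [Det that] [N teacher]]]]] [VP [V read]]]
The span 'that balcony who wrote and barked' is the NP node built by NP → NP RelC.

NP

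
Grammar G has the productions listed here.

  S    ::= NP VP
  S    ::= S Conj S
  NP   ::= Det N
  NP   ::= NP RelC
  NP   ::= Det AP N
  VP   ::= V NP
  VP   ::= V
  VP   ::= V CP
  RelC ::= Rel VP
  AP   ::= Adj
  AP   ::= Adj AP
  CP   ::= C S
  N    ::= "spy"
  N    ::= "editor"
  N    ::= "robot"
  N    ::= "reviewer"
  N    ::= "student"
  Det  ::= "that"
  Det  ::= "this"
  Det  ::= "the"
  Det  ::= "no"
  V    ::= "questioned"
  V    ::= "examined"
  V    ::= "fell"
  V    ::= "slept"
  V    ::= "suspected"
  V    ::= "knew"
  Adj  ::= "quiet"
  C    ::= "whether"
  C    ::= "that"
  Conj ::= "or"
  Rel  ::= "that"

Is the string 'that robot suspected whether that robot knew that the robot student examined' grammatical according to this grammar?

Ungrammatical

An N word can never sit immediately before an N word in any string this grammar generates, so the substring 'robot student' rules out a derivation.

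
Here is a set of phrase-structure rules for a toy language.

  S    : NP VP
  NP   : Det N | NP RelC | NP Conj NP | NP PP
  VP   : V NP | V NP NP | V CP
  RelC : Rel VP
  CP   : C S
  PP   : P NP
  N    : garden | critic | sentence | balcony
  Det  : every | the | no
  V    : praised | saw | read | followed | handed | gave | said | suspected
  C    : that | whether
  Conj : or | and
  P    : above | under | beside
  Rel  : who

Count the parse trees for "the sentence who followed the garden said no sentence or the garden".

1

[S [NP [NP [Det the] [N sentence]] [RelC [Rel who] [VP [V followed] [NP [Det the] [N garden]]]]] [VP [V said] [NP [NP [Det no] [N sentence]] [Conj or] [NP [Det the] [N garden]]]]]
No rule offers an alternative attachment or grouping for any span, so this is the only derivation.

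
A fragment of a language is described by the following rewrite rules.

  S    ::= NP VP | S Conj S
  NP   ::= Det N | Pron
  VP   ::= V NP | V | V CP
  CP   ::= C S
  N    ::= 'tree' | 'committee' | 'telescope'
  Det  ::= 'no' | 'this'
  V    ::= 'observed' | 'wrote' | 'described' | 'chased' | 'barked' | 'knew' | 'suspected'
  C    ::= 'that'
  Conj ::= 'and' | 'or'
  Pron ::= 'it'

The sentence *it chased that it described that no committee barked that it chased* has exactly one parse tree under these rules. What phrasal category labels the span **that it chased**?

CP

S
  NP
    Pron: it
  VP
    V: chased
    CP
      C: that
      S
        NP
          Pron: it
        VP
          V: described
          CP
            C: that
            S
              NP
                Det: no
                N: committee
              VP
                V: barked
                CP
                  C: that
                  S
                    NP
                      Pron: it
                    VP
                      V: chased
The span 'that it chased' is the CP node built by CP → C S.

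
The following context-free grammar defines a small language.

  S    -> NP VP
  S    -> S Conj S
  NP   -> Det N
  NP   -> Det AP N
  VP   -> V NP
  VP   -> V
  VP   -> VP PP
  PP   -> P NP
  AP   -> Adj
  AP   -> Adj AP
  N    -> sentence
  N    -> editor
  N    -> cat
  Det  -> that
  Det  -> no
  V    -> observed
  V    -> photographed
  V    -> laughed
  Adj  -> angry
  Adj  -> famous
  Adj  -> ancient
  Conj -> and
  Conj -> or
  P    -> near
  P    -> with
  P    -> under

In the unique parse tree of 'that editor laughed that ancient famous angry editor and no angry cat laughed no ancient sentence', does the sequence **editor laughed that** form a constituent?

[S [S [NP [Det that] [N editor]] [VP [V laughed] [NP [Det that] [AP [Adj ancient] [AP [Adj famous] [AP [Adj angry]]]] [N editor]]]] [Conj and] [S [NP [Det no] [AP [Adj angry]] [N cat]] [VP [V laughed] [NP [Det no] [AP [Adj ancient]] [N sentence]]]]]
The smallest constituent containing 'editor laughed that' is the S spanning 'that editor laughed that ancient famous angry editor'; no single node in the tree dominates exactly the given words.

No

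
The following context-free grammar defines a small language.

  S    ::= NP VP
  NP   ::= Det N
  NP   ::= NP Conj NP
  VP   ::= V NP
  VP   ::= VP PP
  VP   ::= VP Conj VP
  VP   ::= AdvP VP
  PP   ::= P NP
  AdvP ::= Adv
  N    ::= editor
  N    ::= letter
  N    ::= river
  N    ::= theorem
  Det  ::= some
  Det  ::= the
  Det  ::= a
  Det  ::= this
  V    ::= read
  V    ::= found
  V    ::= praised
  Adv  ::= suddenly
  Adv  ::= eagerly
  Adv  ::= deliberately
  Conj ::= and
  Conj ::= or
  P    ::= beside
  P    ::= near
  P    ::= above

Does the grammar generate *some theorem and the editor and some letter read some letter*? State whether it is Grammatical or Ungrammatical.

Grammatical

[S [NP [NP [Det some] [N theorem]] [Conj and] [NP [NP [Det the] [N editor]] [Conj and] [NP [Det some] [N letter]]]] [VP [V read] [NP [Det some] [N letter]]]]
Each bracket corresponds to one application of a listed rule, so the string is derivable from S.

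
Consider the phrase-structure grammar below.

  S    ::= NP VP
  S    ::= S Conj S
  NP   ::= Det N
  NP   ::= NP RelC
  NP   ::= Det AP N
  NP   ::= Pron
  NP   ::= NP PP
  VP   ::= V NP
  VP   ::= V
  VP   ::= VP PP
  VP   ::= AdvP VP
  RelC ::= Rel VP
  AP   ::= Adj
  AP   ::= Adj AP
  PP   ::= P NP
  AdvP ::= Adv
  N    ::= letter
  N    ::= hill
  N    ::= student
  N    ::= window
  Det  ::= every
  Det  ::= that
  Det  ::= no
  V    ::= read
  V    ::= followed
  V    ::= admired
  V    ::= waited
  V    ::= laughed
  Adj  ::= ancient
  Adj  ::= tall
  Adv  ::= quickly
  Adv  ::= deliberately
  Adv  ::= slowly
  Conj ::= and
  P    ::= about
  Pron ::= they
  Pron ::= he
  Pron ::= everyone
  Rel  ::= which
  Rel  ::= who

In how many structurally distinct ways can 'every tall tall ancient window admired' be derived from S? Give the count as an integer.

[S [NP [Det every] [AP [Adj tall] [AP [Adj tall] [AP [Adj ancient]]]] [N window]] [VP [V admired]]]
No rule offers an alternative attachment or grouping for any span, so this is the only derivation.

1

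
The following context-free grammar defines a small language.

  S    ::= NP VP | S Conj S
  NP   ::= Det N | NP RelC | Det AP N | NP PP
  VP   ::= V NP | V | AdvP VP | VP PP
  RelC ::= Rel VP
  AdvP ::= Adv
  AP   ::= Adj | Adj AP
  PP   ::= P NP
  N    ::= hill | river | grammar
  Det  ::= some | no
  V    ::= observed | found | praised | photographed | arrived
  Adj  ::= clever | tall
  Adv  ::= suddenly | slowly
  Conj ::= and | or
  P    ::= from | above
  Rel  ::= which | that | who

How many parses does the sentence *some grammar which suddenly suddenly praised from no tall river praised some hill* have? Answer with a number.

Two of the 4 distinct bracketings:
[S [NP [NP [Det some] [N grammar]] [RelC [Rel which] [VP [AdvP [Adv suddenly]] [VP [AdvP [Adv suddenly]] [VP [VP [V praised]] [PP [P from] [NP [Det no] [AP [Adj tall]] [N river]]]]]]]] [VP [V praised] [NP [Det some] [N hill]]]]
[S [NP [NP [Det some] [N grammar]] [RelC [Rel which] [VP [AdvP [Adv suddenly]] [VP [VP [AdvP [Adv suddenly]] [VP [V praised]]] [PP [P from] [NP [Det no] [AP [Adj tall]] [N river]]]]]]] [VP [V praised] [NP [Det some] [N hill]]]]
The trees differ in how a recursive rule is bracketed over the same span.

4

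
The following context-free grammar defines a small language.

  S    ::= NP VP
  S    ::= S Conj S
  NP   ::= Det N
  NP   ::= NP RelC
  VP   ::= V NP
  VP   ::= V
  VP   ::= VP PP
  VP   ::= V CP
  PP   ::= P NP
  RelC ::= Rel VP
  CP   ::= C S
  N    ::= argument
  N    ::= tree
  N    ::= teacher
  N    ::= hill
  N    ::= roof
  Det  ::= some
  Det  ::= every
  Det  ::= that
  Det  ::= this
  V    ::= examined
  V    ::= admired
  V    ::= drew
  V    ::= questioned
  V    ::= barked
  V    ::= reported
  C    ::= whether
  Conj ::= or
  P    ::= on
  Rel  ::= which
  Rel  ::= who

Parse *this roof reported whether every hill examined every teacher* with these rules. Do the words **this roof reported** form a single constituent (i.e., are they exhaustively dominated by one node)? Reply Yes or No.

[S [NP [Det this] [N roof]] [VP [V reported] [CP [C whether] [S [NP [Det every] [N hill]] [VP [V examined] [NP [Det every] [N teacher]]]]]]]
The smallest constituent containing 'this roof reported' is the S spanning 'this roof reported whether every hill examined every teacher'; no single node in the tree dominates exactly the given words.

No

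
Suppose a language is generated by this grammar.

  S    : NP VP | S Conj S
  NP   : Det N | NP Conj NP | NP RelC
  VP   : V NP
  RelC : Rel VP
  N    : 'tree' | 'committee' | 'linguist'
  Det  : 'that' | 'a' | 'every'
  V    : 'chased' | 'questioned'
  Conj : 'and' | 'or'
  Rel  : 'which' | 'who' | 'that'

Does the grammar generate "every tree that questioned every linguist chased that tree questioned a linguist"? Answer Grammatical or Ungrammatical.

Ungrammatical

For S → NP VP, every NP-prefix leaves a non-VP remainder: after 'every tree' the remainder is not a VP; after 'every tree that questioned every linguist' the remainder is not a VP. The alternative S rule S → S Conj S likewise has no satisfying split.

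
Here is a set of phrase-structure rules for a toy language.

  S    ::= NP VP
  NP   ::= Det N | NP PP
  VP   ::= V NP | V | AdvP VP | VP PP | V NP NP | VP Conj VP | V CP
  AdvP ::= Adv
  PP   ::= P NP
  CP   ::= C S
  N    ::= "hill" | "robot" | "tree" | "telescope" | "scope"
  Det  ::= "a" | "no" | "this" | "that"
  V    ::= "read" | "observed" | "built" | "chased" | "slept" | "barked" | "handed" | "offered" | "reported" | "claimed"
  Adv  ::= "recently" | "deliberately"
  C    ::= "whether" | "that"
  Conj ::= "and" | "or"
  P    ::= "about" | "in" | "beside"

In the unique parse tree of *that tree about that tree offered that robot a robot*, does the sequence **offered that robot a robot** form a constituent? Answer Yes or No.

Yes

[S [NP [NP [Det that] [N tree]] [PP [P about] [NP [Det that] [N tree]]]] [VP [V offered] [NP [Det that] [N robot]] [NP [Det a] [N robot]]]]
The words 'offered that robot a robot' are exhaustively dominated by a single VP node (built by VP → V NP NP), so they form a constituent.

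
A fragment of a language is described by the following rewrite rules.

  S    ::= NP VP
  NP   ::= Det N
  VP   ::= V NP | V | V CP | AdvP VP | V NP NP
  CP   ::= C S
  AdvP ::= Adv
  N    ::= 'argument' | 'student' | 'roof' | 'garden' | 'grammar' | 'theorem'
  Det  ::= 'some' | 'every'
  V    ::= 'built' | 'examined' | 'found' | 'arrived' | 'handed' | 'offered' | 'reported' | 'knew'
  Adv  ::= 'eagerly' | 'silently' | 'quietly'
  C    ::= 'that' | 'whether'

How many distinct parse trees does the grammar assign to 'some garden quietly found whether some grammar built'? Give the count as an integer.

1

[S [NP [Det some] [N garden]] [VP [AdvP [Adv quietly]] [VP [V found] [CP [C whether] [S [NP [Det some] [N grammar]] [VP [V built]]]]]]]
No rule offers an alternative attachment or grouping for any span, so this is the only derivation.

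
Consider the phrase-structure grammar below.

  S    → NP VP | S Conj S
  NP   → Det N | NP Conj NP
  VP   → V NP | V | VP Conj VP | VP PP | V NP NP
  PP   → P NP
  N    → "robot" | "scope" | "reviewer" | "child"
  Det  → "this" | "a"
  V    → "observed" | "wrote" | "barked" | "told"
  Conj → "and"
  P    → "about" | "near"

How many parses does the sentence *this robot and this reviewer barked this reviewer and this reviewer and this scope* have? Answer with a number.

The two bracketings:
[S [NP [NP [Det this] [N robot]] [Conj and] [NP [Det this] [N reviewer]]] [VP [V barked] [NP [NP [Det this] [N reviewer]] [Conj and] [NP [NP [Det this] [N reviewer]] [Conj and] [NP [Det this] [N scope]]]]]]
[S [NP [NP [Det this] [N robot]] [Conj and] [NP [Det this] [N reviewer]]] [VP [V barked] [NP [NP [NP [Det this] [N reviewer]] [Conj and] [NP [Det this] [N reviewer]]] [Conj and] [NP [Det this] [N scope]]]]]
The trees differ in how a recursive rule is bracketed over the same span.

2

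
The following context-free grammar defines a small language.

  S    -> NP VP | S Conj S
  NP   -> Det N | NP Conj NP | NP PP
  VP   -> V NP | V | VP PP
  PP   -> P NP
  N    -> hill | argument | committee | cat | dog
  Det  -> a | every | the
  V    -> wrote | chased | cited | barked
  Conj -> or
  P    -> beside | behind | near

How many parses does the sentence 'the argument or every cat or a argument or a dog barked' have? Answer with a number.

5

Two of the 5 distinct bracketings:
[S [NP [NP [Det the] [N argument]] [Conj or] [NP [NP [Det every] [N cat]] [Conj or] [NP [NP [Det a] [N argument]] [Conj or] [NP [Det a] [N dog]]]]] [VP [V barked]]]
[S [NP [NP [Det the] [N argument]] [Conj or] [NP [NP [NP [Det every] [N cat]] [Conj or] [NP [Det a] [N argument]]] [Conj or] [NP [Det a] [N dog]]]] [VP [V barked]]]
The trees differ in how a recursive rule is bracketed over the same span.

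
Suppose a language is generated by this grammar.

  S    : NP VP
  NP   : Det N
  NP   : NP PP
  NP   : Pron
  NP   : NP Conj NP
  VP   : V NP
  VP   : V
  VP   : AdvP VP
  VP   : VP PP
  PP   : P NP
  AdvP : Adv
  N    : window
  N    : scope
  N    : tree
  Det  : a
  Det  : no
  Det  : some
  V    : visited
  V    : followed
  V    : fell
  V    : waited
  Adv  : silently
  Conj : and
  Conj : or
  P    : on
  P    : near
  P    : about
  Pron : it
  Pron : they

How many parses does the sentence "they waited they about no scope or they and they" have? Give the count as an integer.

Two of the 7 distinct bracketings:
[S [NP [Pron they]] [VP [V waited] [NP [NP [Pron they]] [PP [P about] [NP [NP [Det no] [N scope]] [Conj or] [NP [NP [Pron they]] [Conj and] [NP [Pron they]]]]]]]]
[S [NP [Pron they]] [VP [V waited] [NP [NP [Pron they]] [PP [P about] [NP [NP [NP [Det no] [N scope]] [Conj or] [NP [Pron they]]] [Conj and] [NP [Pron they]]]]]]]
The trees differ in how a recursive rule is bracketed over the same span.

7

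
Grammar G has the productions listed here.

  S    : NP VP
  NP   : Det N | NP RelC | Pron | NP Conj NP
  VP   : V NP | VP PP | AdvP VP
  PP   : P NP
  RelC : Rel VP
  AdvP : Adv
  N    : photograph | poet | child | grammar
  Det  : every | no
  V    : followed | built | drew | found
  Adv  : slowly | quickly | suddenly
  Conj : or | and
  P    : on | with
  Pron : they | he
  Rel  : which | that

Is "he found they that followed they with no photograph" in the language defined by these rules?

Grammatical

[S [NP [Pron he]] [VP [V found] [NP [NP [Pron they]] [RelC [Rel that] [VP [VP [V followed] [NP [Pron they]]] [PP [P with] [NP [Det no] [N photograph]]]]]]]]
Each bracket corresponds to one application of a listed rule, so the string is derivable from S.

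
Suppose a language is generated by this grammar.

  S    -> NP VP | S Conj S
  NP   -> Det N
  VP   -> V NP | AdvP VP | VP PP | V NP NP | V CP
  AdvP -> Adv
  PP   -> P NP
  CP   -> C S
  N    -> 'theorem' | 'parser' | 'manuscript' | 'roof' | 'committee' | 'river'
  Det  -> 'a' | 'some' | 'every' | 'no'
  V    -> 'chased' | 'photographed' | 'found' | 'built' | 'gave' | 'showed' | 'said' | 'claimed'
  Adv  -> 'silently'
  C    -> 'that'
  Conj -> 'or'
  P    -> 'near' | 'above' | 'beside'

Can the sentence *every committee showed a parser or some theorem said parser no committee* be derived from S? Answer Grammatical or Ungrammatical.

Ungrammatical

A V word can never sit immediately before an N word in any string this grammar generates, so the substring 'said parser' rules out a derivation.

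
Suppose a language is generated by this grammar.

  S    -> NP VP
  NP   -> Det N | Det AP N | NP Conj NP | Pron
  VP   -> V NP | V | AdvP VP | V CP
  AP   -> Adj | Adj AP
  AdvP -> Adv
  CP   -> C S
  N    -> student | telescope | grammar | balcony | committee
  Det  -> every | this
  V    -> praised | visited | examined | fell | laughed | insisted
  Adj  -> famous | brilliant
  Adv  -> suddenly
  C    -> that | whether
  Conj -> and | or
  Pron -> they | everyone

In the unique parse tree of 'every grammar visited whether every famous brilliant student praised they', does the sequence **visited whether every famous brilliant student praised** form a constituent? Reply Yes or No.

No

[S [NP [Det every] [N grammar]] [VP [V visited] [CP [C whether] [S [NP [Det every] [AP [Adj famous] [AP [Adj brilliant]]] [N student]] [VP [V praised] [NP [Pron they]]]]]]]
The smallest constituent containing 'visited whether every famous brilliant student praised' is the VP spanning 'visited whether every famous brilliant student praised they'; no single node in the tree dominates exactly the given words.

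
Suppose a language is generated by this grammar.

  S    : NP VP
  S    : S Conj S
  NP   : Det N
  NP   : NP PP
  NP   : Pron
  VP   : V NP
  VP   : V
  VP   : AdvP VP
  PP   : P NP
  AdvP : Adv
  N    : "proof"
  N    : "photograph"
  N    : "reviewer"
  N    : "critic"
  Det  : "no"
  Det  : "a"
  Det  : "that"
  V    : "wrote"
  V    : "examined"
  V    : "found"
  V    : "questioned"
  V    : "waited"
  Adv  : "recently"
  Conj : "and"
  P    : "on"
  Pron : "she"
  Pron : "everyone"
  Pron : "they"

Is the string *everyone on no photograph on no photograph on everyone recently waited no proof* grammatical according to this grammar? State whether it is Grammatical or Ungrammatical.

[S [NP [NP [Pron everyone]] [PP [P on] [NP [NP [Det no] [N photograph]] [PP [P on] [NP [NP [Det no] [N photograph]] [PP [P on] [NP [Pron everyone]]]]]]]] [VP [AdvP [Adv recently]] [VP [V waited] [NP [Det no] [N proof]]]]]
Every word is introduced by a lexical rule and the phrasal rules combine the resulting categories into a single S.

Grammatical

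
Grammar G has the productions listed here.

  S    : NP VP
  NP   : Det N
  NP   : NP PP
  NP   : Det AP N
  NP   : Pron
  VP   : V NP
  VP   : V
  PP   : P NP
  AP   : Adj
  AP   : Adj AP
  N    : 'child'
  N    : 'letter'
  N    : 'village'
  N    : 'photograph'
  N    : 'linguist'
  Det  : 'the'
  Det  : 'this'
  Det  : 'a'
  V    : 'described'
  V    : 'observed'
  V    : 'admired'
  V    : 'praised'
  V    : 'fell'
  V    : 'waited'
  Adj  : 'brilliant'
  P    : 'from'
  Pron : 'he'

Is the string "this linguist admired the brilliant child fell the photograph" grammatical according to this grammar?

Ungrammatical

For S → NP VP, the only prefix that parses as NP is 'this linguist', but the remainder 'admired the brilliant child fell the photograph' is not a VP under these rules.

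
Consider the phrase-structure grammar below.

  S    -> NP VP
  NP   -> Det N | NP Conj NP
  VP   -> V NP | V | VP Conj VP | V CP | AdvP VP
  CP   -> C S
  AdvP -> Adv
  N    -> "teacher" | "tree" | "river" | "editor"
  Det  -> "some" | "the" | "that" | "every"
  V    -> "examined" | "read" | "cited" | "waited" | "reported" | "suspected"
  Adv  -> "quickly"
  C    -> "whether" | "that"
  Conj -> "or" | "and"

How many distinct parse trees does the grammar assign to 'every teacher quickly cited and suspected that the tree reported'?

The two bracketings:
[S [NP [Det every] [N teacher]] [VP [VP [AdvP [Adv quickly]] [VP [V cited]]] [Conj and] [VP [V suspected] [CP [C that] [S [NP [Det the] [N tree]] [VP [V reported]]]]]]]
[S [NP [Det every] [N teacher]] [VP [AdvP [Adv quickly]] [VP [VP [V cited]] [Conj and] [VP [V suspected] [CP [C that] [S [NP [Det the] [N tree]] [VP [V reported]]]]]]]]
The trees differ in how a recursive rule is bracketed over the same span.

2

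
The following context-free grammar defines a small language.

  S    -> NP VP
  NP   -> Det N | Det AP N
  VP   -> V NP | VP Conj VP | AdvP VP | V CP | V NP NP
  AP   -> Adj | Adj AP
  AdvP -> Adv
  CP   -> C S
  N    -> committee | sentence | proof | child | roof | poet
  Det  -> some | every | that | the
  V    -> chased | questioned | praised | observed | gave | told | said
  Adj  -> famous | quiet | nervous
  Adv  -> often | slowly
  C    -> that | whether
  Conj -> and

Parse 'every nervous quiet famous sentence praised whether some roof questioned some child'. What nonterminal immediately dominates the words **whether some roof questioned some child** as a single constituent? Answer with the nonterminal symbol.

S
  NP
    Det: every
    AP
      Adj: nervous
      AP
        Adj: quiet
        AP
          Adj: famous
    N: sentence
  VP
    V: praised
    CP
      C: whether
      S
        NP
          Det: some
          N: roof
        VP
          V: questioned
          NP
            Det: some
            N: child
The span 'whether some roof questioned some child' is the CP node built by CP → C S.

CP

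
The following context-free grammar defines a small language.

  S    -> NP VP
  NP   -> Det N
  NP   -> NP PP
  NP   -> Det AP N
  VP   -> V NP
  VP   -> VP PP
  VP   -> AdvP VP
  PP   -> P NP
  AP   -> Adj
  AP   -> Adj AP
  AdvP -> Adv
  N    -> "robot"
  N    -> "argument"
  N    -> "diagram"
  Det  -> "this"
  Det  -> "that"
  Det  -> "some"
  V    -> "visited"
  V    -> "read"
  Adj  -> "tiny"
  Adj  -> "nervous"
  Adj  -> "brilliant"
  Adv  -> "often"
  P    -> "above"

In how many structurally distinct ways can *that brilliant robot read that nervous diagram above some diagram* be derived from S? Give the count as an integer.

2

The two bracketings:
[S [NP [Det that] [AP [Adj brilliant]] [N robot]] [VP [V read] [NP [NP [Det that] [AP [Adj nervous]] [N diagram]] [PP [P above] [NP [Det some] [N diagram]]]]]]
[S [NP [Det that] [AP [Adj brilliant]] [N robot]] [VP [VP [V read] [NP [Det that] [AP [Adj nervous]] [N diagram]]] [PP [P above] [NP [Det some] [N diagram]]]]]
The difference turns on whether NP → NP PP is used at the relevant span, versus an alternative expansion of NP.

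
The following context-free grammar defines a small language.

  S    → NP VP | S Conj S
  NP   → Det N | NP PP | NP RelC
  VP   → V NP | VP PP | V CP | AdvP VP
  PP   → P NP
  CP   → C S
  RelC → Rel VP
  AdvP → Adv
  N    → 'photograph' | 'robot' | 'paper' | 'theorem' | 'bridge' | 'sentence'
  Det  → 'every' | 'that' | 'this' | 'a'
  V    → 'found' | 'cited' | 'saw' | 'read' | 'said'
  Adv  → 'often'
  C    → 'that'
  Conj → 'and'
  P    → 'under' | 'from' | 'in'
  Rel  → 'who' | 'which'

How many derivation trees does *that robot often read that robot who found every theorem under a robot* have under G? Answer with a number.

5

Two of the 5 distinct bracketings:
[S [NP [Det that] [N robot]] [VP [VP [AdvP [Adv often]] [VP [V read] [NP [NP [Det that] [N robot]] [RelC [Rel who] [VP [V found] [NP [Det every] [N theorem]]]]]]] [PP [P under] [NP [Det a] [N robot]]]]]
[S [NP [Det that] [N robot]] [VP [AdvP [Adv often]] [VP [V read] [NP [NP [NP [Det that] [N robot]] [RelC [Rel who] [VP [V found] [NP [Det every] [N theorem]]]]] [PP [P under] [NP [Det a] [N robot]]]]]]]
The difference turns on whether NP → NP PP is used at the relevant span, versus an alternative expansion of NP.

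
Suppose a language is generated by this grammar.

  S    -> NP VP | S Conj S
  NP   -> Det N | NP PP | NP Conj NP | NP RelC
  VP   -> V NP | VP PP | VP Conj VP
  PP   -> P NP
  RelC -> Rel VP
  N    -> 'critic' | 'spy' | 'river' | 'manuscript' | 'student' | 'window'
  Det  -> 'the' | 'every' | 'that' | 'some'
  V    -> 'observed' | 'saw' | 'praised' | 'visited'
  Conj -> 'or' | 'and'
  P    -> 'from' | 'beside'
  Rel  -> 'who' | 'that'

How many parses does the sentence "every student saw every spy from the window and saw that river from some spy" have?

6

Two of the 6 distinct bracketings:
[S [NP [Det every] [N student]] [VP [VP [VP [V saw] [NP [NP [Det every] [N spy]] [PP [P from] [NP [Det the] [N window]]]]] [Conj and] [VP [V saw] [NP [Det that] [N river]]]] [PP [P from] [NP [Det some] [N spy]]]]]
[S [NP [Det every] [N student]] [VP [VP [VP [VP [V saw] [NP [Det every] [N spy]]] [PP [P from] [NP [Det the] [N window]]]] [Conj and] [VP [V saw] [NP [Det that] [N river]]]] [PP [P from] [NP [Det some] [N spy]]]]]
The difference turns on whether NP → NP PP is used at the relevant span, versus an alternative expansion of NP.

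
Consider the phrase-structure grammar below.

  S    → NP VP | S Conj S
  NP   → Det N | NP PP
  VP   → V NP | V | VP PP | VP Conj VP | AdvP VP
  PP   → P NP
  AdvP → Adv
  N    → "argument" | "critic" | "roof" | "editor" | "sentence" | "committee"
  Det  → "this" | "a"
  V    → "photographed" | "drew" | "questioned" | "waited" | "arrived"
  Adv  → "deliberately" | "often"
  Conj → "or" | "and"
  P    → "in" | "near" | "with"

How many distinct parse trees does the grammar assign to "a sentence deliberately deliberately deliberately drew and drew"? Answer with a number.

4

Two of the 4 distinct bracketings:
[S [NP [Det a] [N sentence]] [VP [VP [AdvP [Adv deliberately]] [VP [AdvP [Adv deliberately]] [VP [AdvP [Adv deliberately]] [VP [V drew]]]]] [Conj and] [VP [V drew]]]]
[S [NP [Det a] [N sentence]] [VP [AdvP [Adv deliberately]] [VP [VP [AdvP [Adv deliberately]] [VP [AdvP [Adv deliberately]] [VP [V drew]]]] [Conj and] [VP [V drew]]]]]
The trees differ in how a recursive rule is bracketed over the same span.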